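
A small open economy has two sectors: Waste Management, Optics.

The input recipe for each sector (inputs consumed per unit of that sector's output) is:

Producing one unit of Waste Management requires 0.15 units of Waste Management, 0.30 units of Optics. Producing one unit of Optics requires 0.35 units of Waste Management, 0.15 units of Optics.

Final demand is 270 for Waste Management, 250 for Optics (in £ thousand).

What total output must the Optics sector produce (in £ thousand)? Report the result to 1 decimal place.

I − A =
  [   0.85    -0.35]
  [  -0.30     0.85]
det(I−A) = (0.85)(0.85) − (-0.35)(-0.30) = 0.6175
adj(I−A) = [[0.85, 0.35], [0.30, 0.85]]
(I − A)⁻¹ = adj(I−A) / det(I−A) ≈
  [   1.3765     0.5668]
  [   0.4858     1.3765]
x = (I − A)⁻¹ d = adj(I−A)·d / det(I−A), with det(I−A) = 0.6175:
  x_1 = (0.85·270 + 0.35·250) / 0.6175 = 317.00 / 0.6175 ≈ 513.4
  x_2 = (0.30·270 + 0.85·250) / 0.6175 = 293.50 / 0.6175 ≈ 475.3

x_2 = 475.3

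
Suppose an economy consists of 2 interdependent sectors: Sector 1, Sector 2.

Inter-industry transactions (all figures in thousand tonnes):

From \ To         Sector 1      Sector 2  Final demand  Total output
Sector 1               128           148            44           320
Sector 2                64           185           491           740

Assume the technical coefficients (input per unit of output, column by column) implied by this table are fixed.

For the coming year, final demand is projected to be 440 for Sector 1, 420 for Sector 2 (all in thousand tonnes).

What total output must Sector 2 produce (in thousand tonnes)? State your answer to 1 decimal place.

Technical coefficients a_ij = z_ij / X_j:
  a_11 = 128/320 = 0.40, a_21 = 64/320 = 0.20
  a_12 = 148/740 = 0.20, a_22 = 185/740 = 0.25
I − A =
  [   0.60    -0.20]
  [  -0.20     0.75]
det(I−A) = (0.60)(0.75) − (-0.20)(-0.20) = 0.4100
adj(I−A) = [[0.75, 0.20], [0.20, 0.60]]
(I − A)⁻¹ = adj(I−A) / det(I−A) ≈
  [   1.8293     0.4878]
  [   0.4878     1.4634]
x = (I − A)⁻¹ d = adj(I−A)·d / det(I−A), with det(I−A) = 0.4100:
  x_1 = (0.75·440 + 0.20·420) / 0.4100 = 414.00 / 0.4100 ≈ 1009.8
  x_2 = (0.20·440 + 0.60·420) / 0.4100 = 340.00 / 0.4100 ≈ 829.3

x_2 = 829.3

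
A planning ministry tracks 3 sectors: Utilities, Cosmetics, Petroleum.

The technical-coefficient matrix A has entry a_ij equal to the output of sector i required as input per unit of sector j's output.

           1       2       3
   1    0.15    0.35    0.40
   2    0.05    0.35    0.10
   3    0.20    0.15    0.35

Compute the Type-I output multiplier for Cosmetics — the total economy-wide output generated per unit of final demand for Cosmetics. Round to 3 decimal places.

m_2 = 3.507

I − A =
  [   0.85    -0.35    -0.40]
  [  -0.05     0.65    -0.10]
  [  -0.20    -0.15     0.65]
Cofactors of I−A, C_ij = (−1)^(i+j)·(minor ij) (rows/columns in the sector order above):
  C_11 = (0.65)(0.65) − (-0.10)(-0.15) = 0.4075
  C_12 = −[(-0.05)(0.65) − (-0.10)(-0.20)] = 0.0525
  C_13 = (-0.05)(-0.15) − (0.65)(-0.20) = 0.1375
  C_21 = −[(-0.35)(0.65) − (-0.40)(-0.15)] = 0.2875
  C_22 = (0.85)(0.65) − (-0.40)(-0.20) = 0.4725
  C_23 = −[(0.85)(-0.15) − (-0.35)(-0.20)] = 0.1975
  C_31 = (-0.35)(-0.10) − (-0.40)(0.65) = 0.2950
  C_32 = −[(0.85)(-0.10) − (-0.40)(-0.05)] = 0.1050
  C_33 = (0.85)(0.65) − (-0.35)(-0.05) = 0.5350
det(I−A) = Σ_j (I−A)_1j·C_1j = (0.85)(0.4075) + (-0.35)(0.0525) + (-0.40)(0.1375) = 0.2730
adj(I−A) = Cᵀ =
  [ 0.4075   0.2875   0.2950]
  [ 0.0525   0.4725   0.1050]
  [ 0.1375   0.1975   0.5350]
(I − A)⁻¹ = adj(I−A) / det(I−A) ≈
  [   1.4927     1.0531     1.0806]
  [   0.1923     1.7308     0.3846]
  [   0.5037     0.7234     1.9597]
The output multiplier for sector j is the column-j sum of the Leontief inverse (I − A)⁻¹ = adj(I−A) / det(I−A).
Column 2 of adj(I−A): (0.2875, 0.4725, 0.1975); det(I−A) = 0.2730.
m_2 = (0.2875 + 0.4725 + 0.1975) / 0.2730 = 0.9575 / 0.2730 ≈ 3.507.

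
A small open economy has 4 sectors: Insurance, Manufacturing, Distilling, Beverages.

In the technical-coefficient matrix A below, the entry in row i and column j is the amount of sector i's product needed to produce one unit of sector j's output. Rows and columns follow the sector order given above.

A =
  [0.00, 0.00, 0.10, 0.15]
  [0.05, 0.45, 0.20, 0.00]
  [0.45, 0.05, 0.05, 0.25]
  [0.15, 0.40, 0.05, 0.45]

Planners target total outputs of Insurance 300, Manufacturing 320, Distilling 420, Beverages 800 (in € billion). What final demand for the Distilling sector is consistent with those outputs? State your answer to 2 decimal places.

d_3 = 48.00

I − A =
  [   1.00     0.00    -0.10    -0.15]
  [  -0.05     0.55    -0.20     0.00]
  [  -0.45    -0.05     0.95    -0.25]
  [  -0.15    -0.40    -0.05     0.55]
d = (I − A) x:
  d_1 = (+1.00)·300 + (+0.00)·320 + (-0.10)·420 + (-0.15)·800 = 138.00
  d_2 = (-0.05)·300 + (+0.55)·320 + (-0.20)·420 + (+0.00)·800 = 77.00
  d_3 = (-0.45)·300 + (-0.05)·320 + (+0.95)·420 + (-0.25)·800 = 48.00
  d_4 = (-0.15)·300 + (-0.40)·320 + (-0.05)·420 + (+0.55)·800 = 246.00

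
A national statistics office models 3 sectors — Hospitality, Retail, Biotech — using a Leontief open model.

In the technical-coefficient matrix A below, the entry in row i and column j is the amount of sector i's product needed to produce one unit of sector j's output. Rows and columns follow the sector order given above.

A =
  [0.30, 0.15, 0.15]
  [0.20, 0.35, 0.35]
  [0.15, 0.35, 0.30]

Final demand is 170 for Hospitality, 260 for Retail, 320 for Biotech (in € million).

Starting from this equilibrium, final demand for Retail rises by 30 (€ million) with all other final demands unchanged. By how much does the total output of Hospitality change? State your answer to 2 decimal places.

I − A =
  [   0.70    -0.15    -0.15]
  [  -0.20     0.65    -0.35]
  [  -0.15    -0.35     0.70]
Cofactors of I−A, C_ij = (−1)^(i+j)·(minor ij) (rows/columns in the sector order above):
  C_11 = (0.65)(0.70) − (-0.35)(-0.35) = 0.3325
  C_12 = −[(-0.20)(0.70) − (-0.35)(-0.15)] = 0.1925
  C_13 = (-0.20)(-0.35) − (0.65)(-0.15) = 0.1675
  C_21 = −[(-0.15)(0.70) − (-0.15)(-0.35)] = 0.1575
  C_22 = (0.70)(0.70) − (-0.15)(-0.15) = 0.4675
  C_23 = −[(0.70)(-0.35) − (-0.15)(-0.15)] = 0.2675
  C_31 = (-0.15)(-0.35) − (-0.15)(0.65) = 0.1500
  C_32 = −[(0.70)(-0.35) − (-0.15)(-0.20)] = 0.2750
  C_33 = (0.70)(0.65) − (-0.15)(-0.20) = 0.4250
det(I−A) = Σ_j (I−A)_1j·C_1j = (0.70)(0.3325) + (-0.15)(0.1925) + (-0.15)(0.1675) = 0.17875
adj(I−A) = Cᵀ =
  [ 0.3325   0.1575   0.1500]
  [ 0.1925   0.4675   0.2750]
  [ 0.1675   0.2675   0.4250]
(I − A)⁻¹ = adj(I−A) / det(I−A) ≈
  [   1.8601     0.8811     0.8392]
  [   1.0769     2.6154     1.5385]
  [   0.9371     1.4965     2.3776]
Δx = (I − A)⁻¹ Δd with Δd having +30 in the Retail component and 0 elsewhere.
So Δx_H = L_HR · (+30), where L_HR = adj(I−A)_HR / det(I−A) = 0.1575 / 0.17875.
Δx_H = 0.1575 × (+30) / 0.17875 = 4.725 / 0.17875 ≈ 26.43.

Δx_H = 26.43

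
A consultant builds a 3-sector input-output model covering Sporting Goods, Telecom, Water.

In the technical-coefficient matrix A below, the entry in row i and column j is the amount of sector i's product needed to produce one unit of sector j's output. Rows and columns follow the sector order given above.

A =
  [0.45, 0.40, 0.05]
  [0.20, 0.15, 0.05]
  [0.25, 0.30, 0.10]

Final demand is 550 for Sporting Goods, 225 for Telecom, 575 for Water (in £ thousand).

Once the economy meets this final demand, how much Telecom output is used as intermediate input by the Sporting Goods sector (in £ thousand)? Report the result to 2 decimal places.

I − A =
  [   0.55    -0.40    -0.05]
  [  -0.20     0.85    -0.05]
  [  -0.25    -0.30     0.90]
Cofactors of I−A, C_ij = (−1)^(i+j)·(minor ij) (rows/columns in the sector order above):
  C_11 = (0.85)(0.90) − (-0.05)(-0.30) = 0.7500
  C_12 = −[(-0.20)(0.90) − (-0.05)(-0.25)] = 0.1925
  C_13 = (-0.20)(-0.30) − (0.85)(-0.25) = 0.2725
  C_21 = −[(-0.40)(0.90) − (-0.05)(-0.30)] = 0.3750
  C_22 = (0.55)(0.90) − (-0.05)(-0.25) = 0.4825
  C_23 = −[(0.55)(-0.30) − (-0.40)(-0.25)] = 0.2650
  C_31 = (-0.40)(-0.05) − (-0.05)(0.85) = 0.0625
  C_32 = −[(0.55)(-0.05) − (-0.05)(-0.20)] = 0.0375
  C_33 = (0.55)(0.85) − (-0.40)(-0.20) = 0.3875
det(I−A) = Σ_j (I−A)_1j·C_1j = (0.55)(0.7500) + (-0.40)(0.1925) + (-0.05)(0.2725) = 0.321875
adj(I−A) = Cᵀ =
  [ 0.7500   0.3750   0.0625]
  [ 0.1925   0.4825   0.0375]
  [ 0.2725   0.2650   0.3875]
(I − A)⁻¹ = adj(I−A) / det(I−A) ≈
  [   2.3301     1.1650     0.1942]
  [   0.5981     1.4990     0.1165]
  [   0.8466     0.8233     1.2039]
First solve x = (I − A)⁻¹ d = adj(I−A)·d / det(I−A); in particular x_S = (0.7500·550 + 0.3750·225 + 0.0625·575) / 0.321875 = 532.8125 / 0.321875 ≈ 1655.3398.
Intermediate flow from T to S: z_TS = a_TS · x_S = 0.20 × 532.8125 / 0.321875 = 106.5625 / 0.321875 ≈ 331.07.

z_TS = 331.07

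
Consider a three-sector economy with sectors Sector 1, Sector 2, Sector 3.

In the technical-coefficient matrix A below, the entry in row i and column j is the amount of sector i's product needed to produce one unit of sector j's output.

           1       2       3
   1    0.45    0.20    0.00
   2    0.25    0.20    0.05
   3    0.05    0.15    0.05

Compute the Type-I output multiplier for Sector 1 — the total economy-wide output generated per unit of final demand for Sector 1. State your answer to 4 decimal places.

m_1 = 2.9245

I − A =
  [   0.55    -0.20     0.00]
  [  -0.25     0.80    -0.05]
  [  -0.05    -0.15     0.95]
Cofactors of I−A, C_ij = (−1)^(i+j)·(minor ij) (rows/columns in the sector order above):
  C_11 = (0.80)(0.95) − (-0.05)(-0.15) = 0.7525
  C_12 = −[(-0.25)(0.95) − (-0.05)(-0.05)] = 0.2400
  C_13 = (-0.25)(-0.15) − (0.80)(-0.05) = 0.0775
  C_21 = −[(-0.20)(0.95) − (0.00)(-0.15)] = 0.1900
  C_22 = (0.55)(0.95) − (0.00)(-0.05) = 0.5225
  C_23 = −[(0.55)(-0.15) − (-0.20)(-0.05)] = 0.0925
  C_31 = (-0.20)(-0.05) − (0.00)(0.80) = 0.0100
  C_32 = −[(0.55)(-0.05) − (0.00)(-0.25)] = 0.0275
  C_33 = (0.55)(0.80) − (-0.20)(-0.25) = 0.3900
det(I−A) = Σ_j (I−A)_1j·C_1j = (0.55)(0.7525) + (-0.20)(0.2400) + (0.00)(0.0775) = 0.365875
adj(I−A) = Cᵀ =
  [ 0.7525   0.1900   0.0100]
  [ 0.2400   0.5225   0.0275]
  [ 0.0775   0.0925   0.3900]
(I − A)⁻¹ = adj(I−A) / det(I−A) ≈
  [   2.05671     0.51930     0.02733]
  [   0.65596     1.42808     0.07516]
  [   0.21182     0.25282     1.06594]
The output multiplier for sector j is the column-j sum of the Leontief inverse (I − A)⁻¹ = adj(I−A) / det(I−A).
Column 1 of adj(I−A): (0.7525, 0.2400, 0.0775); det(I−A) = 0.365875.
m_1 = (0.7525 + 0.2400 + 0.0775) / 0.365875 = 1.07 / 0.365875 ≈ 2.9245.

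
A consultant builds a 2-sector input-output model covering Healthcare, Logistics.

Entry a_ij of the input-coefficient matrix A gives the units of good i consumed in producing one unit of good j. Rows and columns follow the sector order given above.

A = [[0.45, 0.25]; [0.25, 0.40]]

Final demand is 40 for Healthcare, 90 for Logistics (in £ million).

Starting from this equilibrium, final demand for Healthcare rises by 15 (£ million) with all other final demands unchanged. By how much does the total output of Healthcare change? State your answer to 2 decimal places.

Δx_1 = 33.64

I − A =
  [   0.55    -0.25]
  [  -0.25     0.60]
det(I−A) = (0.55)(0.60) − (-0.25)(-0.25) = 0.2675
adj(I−A) = [[0.60, 0.25], [0.25, 0.55]]
(I − A)⁻¹ = adj(I−A) / det(I−A) ≈
  [   2.2430     0.9346]
  [   0.9346     2.0561]
Δx = (I − A)⁻¹ Δd with Δd having +15 in the Healthcare component and 0 elsewhere.
So Δx_1 = L_11 · (+15), where L_11 = adj(I−A)_11 / det(I−A) = 0.60 / 0.2675.
Δx_1 = 0.60 × (+15) / 0.2675 = 9.00 / 0.2675 ≈ 33.64.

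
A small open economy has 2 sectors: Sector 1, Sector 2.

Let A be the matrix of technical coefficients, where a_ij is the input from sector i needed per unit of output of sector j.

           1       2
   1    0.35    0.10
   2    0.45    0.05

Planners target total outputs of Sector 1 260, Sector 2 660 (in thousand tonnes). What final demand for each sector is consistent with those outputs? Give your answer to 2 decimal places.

I − A =
  [   0.65    -0.10]
  [  -0.45     0.95]
d = (I − A) x:
  d_1 = (+0.65)·260 + (-0.10)·660 = 103.00
  d_2 = (-0.45)·260 + (+0.95)·660 = 510.00

d_1 = 103.00, d_2 = 510.00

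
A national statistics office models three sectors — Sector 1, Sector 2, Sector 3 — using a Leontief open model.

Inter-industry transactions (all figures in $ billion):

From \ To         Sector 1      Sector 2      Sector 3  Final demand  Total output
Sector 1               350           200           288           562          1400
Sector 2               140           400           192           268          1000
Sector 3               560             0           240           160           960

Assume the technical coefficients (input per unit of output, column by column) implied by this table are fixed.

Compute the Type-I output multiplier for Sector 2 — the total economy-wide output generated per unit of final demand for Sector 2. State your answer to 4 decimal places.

m_2 = 2.8678

Technical coefficients a_ij = z_ij / X_j:
  a_11 = 350/1400 = 0.25, a_21 = 140/1400 = 0.10, a_31 = 560/1400 = 0.40
  a_12 = 200/1000 = 0.20, a_22 = 400/1000 = 0.40, a_32 = 0/1000 = 0.00
  a_13 = 288/960 = 0.30, a_23 = 192/960 = 0.20, a_33 = 240/960 = 0.25
I − A =
  [   0.75    -0.20    -0.30]
  [  -0.10     0.60    -0.20]
  [  -0.40     0.00     0.75]
Cofactors of I−A, C_ij = (−1)^(i+j)·(minor ij) (rows/columns in the sector order above):
  C_11 = (0.60)(0.75) − (-0.20)(0.00) = 0.4500
  C_12 = −[(-0.10)(0.75) − (-0.20)(-0.40)] = 0.1550
  C_13 = (-0.10)(0.00) − (0.60)(-0.40) = 0.2400
  C_21 = −[(-0.20)(0.75) − (-0.30)(0.00)] = 0.1500
  C_22 = (0.75)(0.75) − (-0.30)(-0.40) = 0.4425
  C_23 = −[(0.75)(0.00) − (-0.20)(-0.40)] = 0.0800
  C_31 = (-0.20)(-0.20) − (-0.30)(0.60) = 0.2200
  C_32 = −[(0.75)(-0.20) − (-0.30)(-0.10)] = 0.1800
  C_33 = (0.75)(0.60) − (-0.20)(-0.10) = 0.4300
det(I−A) = Σ_j (I−A)_1j·C_1j = (0.75)(0.4500) + (-0.20)(0.1550) + (-0.30)(0.2400) = 0.2345
adj(I−A) = Cᵀ =
  [ 0.4500   0.1500   0.2200]
  [ 0.1550   0.4425   0.1800]
  [ 0.2400   0.0800   0.4300]
(I − A)⁻¹ = adj(I−A) / det(I−A) ≈
  [   1.91898     0.63966     0.93817]
  [   0.66098     1.88699     0.76759]
  [   1.02345     0.34115     1.83369]
The output multiplier for sector j is the column-j sum of the Leontief inverse (I − A)⁻¹ = adj(I−A) / det(I−A).
Column 2 of adj(I−A): (0.1500, 0.4425, 0.0800); det(I−A) = 0.2345.
m_2 = (0.1500 + 0.4425 + 0.0800) / 0.2345 = 0.6725 / 0.2345 ≈ 2.8678.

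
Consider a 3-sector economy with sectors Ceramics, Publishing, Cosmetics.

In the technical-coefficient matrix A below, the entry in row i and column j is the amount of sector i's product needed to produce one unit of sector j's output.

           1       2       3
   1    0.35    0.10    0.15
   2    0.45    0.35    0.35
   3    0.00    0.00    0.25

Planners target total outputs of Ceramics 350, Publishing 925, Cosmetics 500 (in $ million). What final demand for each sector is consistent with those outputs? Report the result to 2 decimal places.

I − A =
  [   0.65    -0.10    -0.15]
  [  -0.45     0.65    -0.35]
  [   0.00     0.00     0.75]
d = (I − A) x:
  d_1 = (+0.65)·350 + (-0.10)·925 + (-0.15)·500 = 60.00
  d_2 = (-0.45)·350 + (+0.65)·925 + (-0.35)·500 = 268.75
  d_3 = (+0.00)·350 + (+0.00)·925 + (+0.75)·500 = 375.00

d_1 = 60.00, d_2 = 268.75, d_3 = 375.00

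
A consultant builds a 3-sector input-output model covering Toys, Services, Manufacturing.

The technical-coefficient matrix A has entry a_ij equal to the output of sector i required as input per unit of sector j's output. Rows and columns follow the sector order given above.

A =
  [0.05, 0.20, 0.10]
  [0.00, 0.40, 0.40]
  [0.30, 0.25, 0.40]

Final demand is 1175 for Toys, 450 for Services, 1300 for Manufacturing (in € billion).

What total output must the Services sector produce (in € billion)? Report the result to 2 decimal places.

I − A =
  [   0.95    -0.20    -0.10]
  [   0.00     0.60    -0.40]
  [  -0.30    -0.25     0.60]
Cofactors of I−A, C_ij = (−1)^(i+j)·(minor ij) (rows/columns in the sector order above):
  C_11 = (0.60)(0.60) − (-0.40)(-0.25) = 0.2600
  C_12 = −[(0.00)(0.60) − (-0.40)(-0.30)] = 0.1200
  C_13 = (0.00)(-0.25) − (0.60)(-0.30) = 0.1800
  C_21 = −[(-0.20)(0.60) − (-0.10)(-0.25)] = 0.1450
  C_22 = (0.95)(0.60) − (-0.10)(-0.30) = 0.5400
  C_23 = −[(0.95)(-0.25) − (-0.20)(-0.30)] = 0.2975
  C_31 = (-0.20)(-0.40) − (-0.10)(0.60) = 0.1400
  C_32 = −[(0.95)(-0.40) − (-0.10)(0.00)] = 0.3800
  C_33 = (0.95)(0.60) − (-0.20)(0.00) = 0.5700
det(I−A) = Σ_j (I−A)_1j·C_1j = (0.95)(0.2600) + (-0.20)(0.1200) + (-0.10)(0.1800) = 0.2050
adj(I−A) = Cᵀ =
  [ 0.2600   0.1450   0.1400]
  [ 0.1200   0.5400   0.3800]
  [ 0.1800   0.2975   0.5700]
(I − A)⁻¹ = adj(I−A) / det(I−A) ≈
  [   1.2683     0.7073     0.6829]
  [   0.5854     2.6341     1.8537]
  [   0.8780     1.4512     2.7805]
x = (I − A)⁻¹ d = adj(I−A)·d / det(I−A), with det(I−A) = 0.2050:
  x_T = (0.2600·1175 + 0.1450·450 + 0.1400·1300) / 0.2050 = 552.75 / 0.2050 ≈ 2696.34
  x_S = (0.1200·1175 + 0.5400·450 + 0.3800·1300) / 0.2050 = 878.00 / 0.2050 ≈ 4282.93
  x_M = (0.1800·1175 + 0.2975·450 + 0.5700·1300) / 0.2050 = 1086.375 / 0.2050 ≈ 5299.39

x_S = 4282.93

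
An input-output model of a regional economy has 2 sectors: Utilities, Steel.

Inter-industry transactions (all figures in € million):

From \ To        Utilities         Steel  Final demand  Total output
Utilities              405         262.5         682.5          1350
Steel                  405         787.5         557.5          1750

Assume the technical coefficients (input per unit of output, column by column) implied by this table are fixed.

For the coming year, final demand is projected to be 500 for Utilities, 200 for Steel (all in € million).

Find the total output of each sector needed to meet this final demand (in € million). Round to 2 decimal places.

Technical coefficients a_ij = z_ij / X_j:
  a_11 = 405/1350 = 0.30, a_21 = 405/1350 = 0.30
  a_12 = 262.5/1750 = 0.15, a_22 = 787.5/1750 = 0.45
I − A =
  [   0.70    -0.15]
  [  -0.30     0.55]
det(I−A) = (0.70)(0.55) − (-0.15)(-0.30) = 0.3400
adj(I−A) = [[0.55, 0.15], [0.30, 0.70]]
(I − A)⁻¹ = adj(I−A) / det(I−A) ≈
  [   1.6176     0.4412]
  [   0.8824     2.0588]
x = (I − A)⁻¹ d = adj(I−A)·d / det(I−A), with det(I−A) = 0.3400:
  x_1 = (0.55·500 + 0.15·200) / 0.3400 = 305.00 / 0.3400 ≈ 897.06
  x_2 = (0.30·500 + 0.70·200) / 0.3400 = 290.00 / 0.3400 ≈ 852.94

x_1 = 897.06, x_2 = 852.94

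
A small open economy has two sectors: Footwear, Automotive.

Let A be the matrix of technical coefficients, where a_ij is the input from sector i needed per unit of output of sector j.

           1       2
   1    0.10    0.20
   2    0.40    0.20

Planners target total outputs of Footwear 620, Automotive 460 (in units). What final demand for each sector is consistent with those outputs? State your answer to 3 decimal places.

I − A =
  [   0.90    -0.20]
  [  -0.40     0.80]
d = (I − A) x:
  d_1 = (+0.90)·620 + (-0.20)·460 = 466.000
  d_2 = (-0.40)·620 + (+0.80)·460 = 120.000

d_1 = 466.000, d_2 = 120.000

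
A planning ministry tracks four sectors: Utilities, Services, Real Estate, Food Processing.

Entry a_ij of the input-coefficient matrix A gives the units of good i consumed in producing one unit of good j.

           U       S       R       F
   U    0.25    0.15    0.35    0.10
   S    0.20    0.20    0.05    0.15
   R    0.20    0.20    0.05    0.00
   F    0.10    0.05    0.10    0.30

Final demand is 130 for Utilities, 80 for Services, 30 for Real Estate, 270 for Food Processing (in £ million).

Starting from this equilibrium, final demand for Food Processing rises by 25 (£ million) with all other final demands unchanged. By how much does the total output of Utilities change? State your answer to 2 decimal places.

Δx_U = 8.83

I − A =
  [   0.75    -0.15    -0.35    -0.10]
  [  -0.20     0.80    -0.05    -0.15]
  [  -0.20    -0.20     0.95     0.00]
  [  -0.10    -0.05    -0.10     0.70]
Compute the cofactors C_ij = (−1)^(i+j)·(3×3 minor ij) of I−A; the adjugate is their transpose:
adj(I−A) = Cᵀ =
  [ 0.514875   0.155500   0.209125   0.106875]
  [ 0.157250   0.438250   0.093250   0.116375]
  [ 0.141500   0.125000   0.382125   0.047000]
  [ 0.105000   0.071375   0.091125   0.462500]
det(I−A) = Σ_j (I−A)_1j·C_1j = (0.75)(0.514875) + (-0.15)(0.157250) + (-0.35)(0.141500) + (-0.10)(0.105000) = 0.30254375
(I − A)⁻¹ = adj(I−A) / det(I−A) ≈
  [   1.7018     0.5140     0.6912     0.3533]
  [   0.5198     1.4486     0.3082     0.3847]
  [   0.4677     0.4132     1.2630     0.1553]
  [   0.3471     0.2359     0.3012     1.5287]
Δx = (I − A)⁻¹ Δd with Δd having +25 in the Food Processing component and 0 elsewhere.
So Δx_U = L_UF · (+25), where L_UF = adj(I−A)_UF / det(I−A) = 0.106875 / 0.30254375.
Δx_U = 0.106875 × (+25) / 0.30254375 = 2.671875 / 0.30254375 ≈ 8.83.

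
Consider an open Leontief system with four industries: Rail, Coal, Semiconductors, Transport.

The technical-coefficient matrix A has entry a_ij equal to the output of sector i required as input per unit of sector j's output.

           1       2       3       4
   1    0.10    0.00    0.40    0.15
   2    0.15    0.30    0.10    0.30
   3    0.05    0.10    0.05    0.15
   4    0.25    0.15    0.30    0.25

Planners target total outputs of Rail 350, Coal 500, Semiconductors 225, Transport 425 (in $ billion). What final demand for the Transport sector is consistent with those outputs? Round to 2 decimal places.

I − A =
  [   0.90     0.00    -0.40    -0.15]
  [  -0.15     0.70    -0.10    -0.30]
  [  -0.05    -0.10     0.95    -0.15]
  [  -0.25    -0.15    -0.30     0.75]
d = (I − A) x:
  d_1 = (+0.90)·350 + (+0.00)·500 + (-0.40)·225 + (-0.15)·425 = 161.25
  d_2 = (-0.15)·350 + (+0.70)·500 + (-0.10)·225 + (-0.30)·425 = 147.50
  d_3 = (-0.05)·350 + (-0.10)·500 + (+0.95)·225 + (-0.15)·425 = 82.50
  d_4 = (-0.25)·350 + (-0.15)·500 + (-0.30)·225 + (+0.75)·425 = 88.75

d_4 = 88.75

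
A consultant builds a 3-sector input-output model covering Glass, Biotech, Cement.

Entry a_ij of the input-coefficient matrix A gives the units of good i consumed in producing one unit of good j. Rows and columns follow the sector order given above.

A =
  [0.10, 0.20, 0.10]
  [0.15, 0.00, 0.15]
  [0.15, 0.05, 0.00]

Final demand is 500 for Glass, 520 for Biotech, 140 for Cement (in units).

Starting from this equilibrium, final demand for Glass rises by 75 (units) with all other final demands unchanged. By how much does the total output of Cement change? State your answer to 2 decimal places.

Δx_3 = 14.01

I − A =
  [   0.90    -0.20    -0.10]
  [  -0.15     1.00    -0.15]
  [  -0.15    -0.05     1.00]
Cofactors of I−A, C_ij = (−1)^(i+j)·(minor ij) (rows/columns in the sector order above):
  C_11 = (1.00)(1.00) − (-0.15)(-0.05) = 0.9925
  C_12 = −[(-0.15)(1.00) − (-0.15)(-0.15)] = 0.1725
  C_13 = (-0.15)(-0.05) − (1.00)(-0.15) = 0.1575
  C_21 = −[(-0.20)(1.00) − (-0.10)(-0.05)] = 0.2050
  C_22 = (0.90)(1.00) − (-0.10)(-0.15) = 0.8850
  C_23 = −[(0.90)(-0.05) − (-0.20)(-0.15)] = 0.0750
  C_31 = (-0.20)(-0.15) − (-0.10)(1.00) = 0.1300
  C_32 = −[(0.90)(-0.15) − (-0.10)(-0.15)] = 0.1500
  C_33 = (0.90)(1.00) − (-0.20)(-0.15) = 0.8700
det(I−A) = Σ_j (I−A)_1j·C_1j = (0.90)(0.9925) + (-0.20)(0.1725) + (-0.10)(0.1575) = 0.8430
adj(I−A) = Cᵀ =
  [ 0.9925   0.2050   0.1300]
  [ 0.1725   0.8850   0.1500]
  [ 0.1575   0.0750   0.8700]
(I − A)⁻¹ = adj(I−A) / det(I−A) ≈
  [   1.1773     0.2432     0.1542]
  [   0.2046     1.0498     0.1779]
  [   0.1868     0.0890     1.0320]
Δx = (I − A)⁻¹ Δd with Δd having +75 in the Glass component and 0 elsewhere.
So Δx_3 = L_31 · (+75), where L_31 = adj(I−A)_31 / det(I−A) = 0.1575 / 0.8430.
Δx_3 = 0.1575 × (+75) / 0.8430 = 11.8125 / 0.8430 ≈ 14.01.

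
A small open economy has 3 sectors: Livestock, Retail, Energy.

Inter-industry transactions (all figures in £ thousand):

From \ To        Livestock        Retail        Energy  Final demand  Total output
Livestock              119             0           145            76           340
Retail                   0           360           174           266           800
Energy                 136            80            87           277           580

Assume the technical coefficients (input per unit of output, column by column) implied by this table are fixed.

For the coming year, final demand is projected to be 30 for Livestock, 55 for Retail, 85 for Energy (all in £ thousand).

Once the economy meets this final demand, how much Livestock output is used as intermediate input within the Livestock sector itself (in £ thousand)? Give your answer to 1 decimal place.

z_11 = 40.0

Technical coefficients a_ij = z_ij / X_j:
  a_11 = 119/340 = 0.35, a_21 = 0/340 = 0.00, a_31 = 136/340 = 0.40
  a_12 = 0/800 = 0.00, a_22 = 360/800 = 0.45, a_32 = 80/800 = 0.10
  a_13 = 145/580 = 0.25, a_23 = 174/580 = 0.30, a_33 = 87/580 = 0.15
I − A =
  [   0.65     0.00    -0.25]
  [   0.00     0.55    -0.30]
  [  -0.40    -0.10     0.85]
Cofactors of I−A, C_ij = (−1)^(i+j)·(minor ij) (rows/columns in the sector order above):
  C_11 = (0.55)(0.85) − (-0.30)(-0.10) = 0.4375
  C_12 = −[(0.00)(0.85) − (-0.30)(-0.40)] = 0.1200
  C_13 = (0.00)(-0.10) − (0.55)(-0.40) = 0.2200
  C_21 = −[(0.00)(0.85) − (-0.25)(-0.10)] = 0.0250
  C_22 = (0.65)(0.85) − (-0.25)(-0.40) = 0.4525
  C_23 = −[(0.65)(-0.10) − (0.00)(-0.40)] = 0.0650
  C_31 = (0.00)(-0.30) − (-0.25)(0.55) = 0.1375
  C_32 = −[(0.65)(-0.30) − (-0.25)(0.00)] = 0.1950
  C_33 = (0.65)(0.55) − (0.00)(0.00) = 0.3575
det(I−A) = Σ_j (I−A)_1j·C_1j = (0.65)(0.4375) + (0.00)(0.1200) + (-0.25)(0.2200) = 0.229375
adj(I−A) = Cᵀ =
  [ 0.4375   0.0250   0.1375]
  [ 0.1200   0.4525   0.1950]
  [ 0.2200   0.0650   0.3575]
(I − A)⁻¹ = adj(I−A) / det(I−A) ≈
  [   1.9074     0.1090     0.5995]
  [   0.5232     1.9728     0.8501]
  [   0.9591     0.2834     1.5586]
First solve x = (I − A)⁻¹ d = adj(I−A)·d / det(I−A); in particular x_1 = (0.4375·30 + 0.0250·55 + 0.1375·85) / 0.229375 = 26.1875 / 0.229375 ≈ 114.169.
Intermediate flow from 1 to 1: z_11 = a_11 · x_1 = 0.35 × 26.1875 / 0.229375 = 9.165625 / 0.229375 ≈ 40.0.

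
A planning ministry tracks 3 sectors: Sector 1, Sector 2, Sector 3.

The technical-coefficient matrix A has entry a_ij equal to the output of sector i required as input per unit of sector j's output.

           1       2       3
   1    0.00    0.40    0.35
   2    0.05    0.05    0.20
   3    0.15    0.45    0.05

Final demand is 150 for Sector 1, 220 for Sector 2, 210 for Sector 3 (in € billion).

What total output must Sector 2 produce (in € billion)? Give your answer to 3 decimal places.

I − A =
  [   1.00    -0.40    -0.35]
  [  -0.05     0.95    -0.20]
  [  -0.15    -0.45     0.95]
Cofactors of I−A, C_ij = (−1)^(i+j)·(minor ij) (rows/columns in the sector order above):
  C_11 = (0.95)(0.95) − (-0.20)(-0.45) = 0.8125
  C_12 = −[(-0.05)(0.95) − (-0.20)(-0.15)] = 0.0775
  C_13 = (-0.05)(-0.45) − (0.95)(-0.15) = 0.1650
  C_21 = −[(-0.40)(0.95) − (-0.35)(-0.45)] = 0.5375
  C_22 = (1.00)(0.95) − (-0.35)(-0.15) = 0.8975
  C_23 = −[(1.00)(-0.45) − (-0.40)(-0.15)] = 0.5100
  C_31 = (-0.40)(-0.20) − (-0.35)(0.95) = 0.4125
  C_32 = −[(1.00)(-0.20) − (-0.35)(-0.05)] = 0.2175
  C_33 = (1.00)(0.95) − (-0.40)(-0.05) = 0.9300
det(I−A) = Σ_j (I−A)_1j·C_1j = (1.00)(0.8125) + (-0.40)(0.0775) + (-0.35)(0.1650) = 0.72375
adj(I−A) = Cᵀ =
  [ 0.8125   0.5375   0.4125]
  [ 0.0775   0.8975   0.2175]
  [ 0.1650   0.5100   0.9300]
(I − A)⁻¹ = adj(I−A) / det(I−A) ≈
  [   1.1226     0.7427     0.5699]
  [   0.1071     1.2401     0.3005]
  [   0.2280     0.7047     1.2850]
x = (I − A)⁻¹ d = adj(I−A)·d / det(I−A), with det(I−A) = 0.72375:
  x_1 = (0.8125·150 + 0.5375·220 + 0.4125·210) / 0.72375 = 326.75 / 0.72375 ≈ 451.468
  x_2 = (0.0775·150 + 0.8975·220 + 0.2175·210) / 0.72375 = 254.75 / 0.72375 ≈ 351.986
  x_3 = (0.1650·150 + 0.5100·220 + 0.9300·210) / 0.72375 = 332.25 / 0.72375 ≈ 459.067

x_2 = 351.986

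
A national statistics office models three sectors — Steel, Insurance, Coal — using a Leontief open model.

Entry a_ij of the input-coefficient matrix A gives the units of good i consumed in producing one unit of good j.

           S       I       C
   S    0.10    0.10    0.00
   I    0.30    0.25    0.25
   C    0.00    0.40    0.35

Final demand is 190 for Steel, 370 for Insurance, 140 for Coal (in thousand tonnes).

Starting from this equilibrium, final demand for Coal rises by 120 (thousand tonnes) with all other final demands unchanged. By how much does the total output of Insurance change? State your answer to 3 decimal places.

I − A =
  [   0.90    -0.10     0.00]
  [  -0.30     0.75    -0.25]
  [   0.00    -0.40     0.65]
Cofactors of I−A, C_ij = (−1)^(i+j)·(minor ij) (rows/columns in the sector order above):
  C_11 = (0.75)(0.65) − (-0.25)(-0.40) = 0.3875
  C_12 = −[(-0.30)(0.65) − (-0.25)(0.00)] = 0.1950
  C_13 = (-0.30)(-0.40) − (0.75)(0.00) = 0.1200
  C_21 = −[(-0.10)(0.65) − (0.00)(-0.40)] = 0.0650
  C_22 = (0.90)(0.65) − (0.00)(0.00) = 0.5850
  C_23 = −[(0.90)(-0.40) − (-0.10)(0.00)] = 0.3600
  C_31 = (-0.10)(-0.25) − (0.00)(0.75) = 0.0250
  C_32 = −[(0.90)(-0.25) − (0.00)(-0.30)] = 0.2250
  C_33 = (0.90)(0.75) − (-0.10)(-0.30) = 0.6450
det(I−A) = Σ_j (I−A)_1j·C_1j = (0.90)(0.3875) + (-0.10)(0.1950) + (0.00)(0.1200) = 0.32925
adj(I−A) = Cᵀ =
  [ 0.3875   0.0650   0.0250]
  [ 0.1950   0.5850   0.2250]
  [ 0.1200   0.3600   0.6450]
(I − A)⁻¹ = adj(I−A) / det(I−A) ≈
  [   1.1769     0.1974     0.0759]
  [   0.5923     1.7768     0.6834]
  [   0.3645     1.0934     1.9590]
Δx = (I − A)⁻¹ Δd with Δd having +120 in the Coal component and 0 elsewhere.
So Δx_I = L_IC · (+120), where L_IC = adj(I−A)_IC / det(I−A) = 0.2250 / 0.32925.
Δx_I = 0.2250 × (+120) / 0.32925 = 27.00 / 0.32925 ≈ 82.005.

Δx_I = 82.005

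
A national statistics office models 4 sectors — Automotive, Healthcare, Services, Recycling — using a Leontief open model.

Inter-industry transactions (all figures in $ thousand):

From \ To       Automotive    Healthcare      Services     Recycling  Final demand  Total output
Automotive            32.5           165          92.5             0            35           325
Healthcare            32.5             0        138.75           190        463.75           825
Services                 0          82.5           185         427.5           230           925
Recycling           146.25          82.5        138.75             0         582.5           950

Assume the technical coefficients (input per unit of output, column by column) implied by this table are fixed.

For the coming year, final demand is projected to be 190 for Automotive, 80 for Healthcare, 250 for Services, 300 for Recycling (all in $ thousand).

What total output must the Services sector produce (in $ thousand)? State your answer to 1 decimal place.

Technical coefficients a_ij = z_ij / X_j:
  a_11 = 32.5/325 = 0.10, a_21 = 32.5/325 = 0.10, a_31 = 0/325 = 0.00, a_41 = 146.25/325 = 0.45
  a_12 = 165/825 = 0.20, a_22 = 0/825 = 0.00, a_32 = 82.5/825 = 0.10, a_42 = 82.5/825 = 0.10
  a_13 = 92.5/925 = 0.10, a_23 = 138.75/925 = 0.15, a_33 = 185/925 = 0.20, a_43 = 138.75/925 = 0.15
  a_14 = 0/950 = 0.00, a_24 = 190/950 = 0.20, a_34 = 427.5/950 = 0.45, a_44 = 0/950 = 0.00
I − A =
  [   0.90    -0.20    -0.10     0.00]
  [  -0.10     1.00    -0.15    -0.20]
  [   0.00    -0.10     0.80    -0.45]
  [  -0.45    -0.10    -0.15     1.00]
Compute the cofactors C_ij = (−1)^(i+j)·(3×3 minor ij) of I−A; the adjugate is their transpose:
adj(I−A) = Cᵀ =
  [ 0.691750   0.161000   0.134000   0.092500]
  [ 0.175625   0.639000   0.181000   0.209250]
  [ 0.226000   0.171000   0.844000   0.414000]
  [ 0.362750   0.162000   0.205000   0.689500]
det(I−A) = Σ_j (I−A)_1j·C_1j = (0.90)(0.691750) + (-0.20)(0.175625) + (-0.10)(0.226000) + (0.00)(0.362750) = 0.56485
(I − A)⁻¹ = adj(I−A) / det(I−A) ≈
  [   1.2247     0.2850     0.2372     0.1638]
  [   0.3109     1.1313     0.3204     0.3705]
  [   0.4001     0.3027     1.4942     0.7329]
  [   0.6422     0.2868     0.3629     1.2207]
x = (I − A)⁻¹ d = adj(I−A)·d / det(I−A), with det(I−A) = 0.56485:
  x_1 = (0.691750·190 + 0.161000·80 + 0.134000·250 + 0.092500·300) / 0.56485 = 205.5625 / 0.56485 ≈ 363.9
  x_2 = (0.175625·190 + 0.639000·80 + 0.181000·250 + 0.209250·300) / 0.56485 = 192.51375 / 0.56485 ≈ 340.8
  x_3 = (0.226000·190 + 0.171000·80 + 0.844000·250 + 0.414000·300) / 0.56485 = 391.82 / 0.56485 ≈ 693.7
  x_4 = (0.362750·190 + 0.162000·80 + 0.205000·250 + 0.689500·300) / 0.56485 = 339.9825 / 0.56485 ≈ 601.9

x_3 = 693.7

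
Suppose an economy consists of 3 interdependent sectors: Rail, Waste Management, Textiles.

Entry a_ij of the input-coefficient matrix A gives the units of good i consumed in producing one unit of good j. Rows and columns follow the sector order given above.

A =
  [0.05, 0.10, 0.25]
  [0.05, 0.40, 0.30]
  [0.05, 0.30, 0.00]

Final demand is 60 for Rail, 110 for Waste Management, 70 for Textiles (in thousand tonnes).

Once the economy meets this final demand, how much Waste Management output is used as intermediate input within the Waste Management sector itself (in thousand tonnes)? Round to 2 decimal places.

z_WW = 109.57

I − A =
  [   0.95    -0.10    -0.25]
  [  -0.05     0.60    -0.30]
  [  -0.05    -0.30     1.00]
Cofactors of I−A, C_ij = (−1)^(i+j)·(minor ij) (rows/columns in the sector order above):
  C_11 = (0.60)(1.00) − (-0.30)(-0.30) = 0.5100
  C_12 = −[(-0.05)(1.00) − (-0.30)(-0.05)] = 0.0650
  C_13 = (-0.05)(-0.30) − (0.60)(-0.05) = 0.0450
  C_21 = −[(-0.10)(1.00) − (-0.25)(-0.30)] = 0.1750
  C_22 = (0.95)(1.00) − (-0.25)(-0.05) = 0.9375
  C_23 = −[(0.95)(-0.30) − (-0.10)(-0.05)] = 0.2900
  C_31 = (-0.10)(-0.30) − (-0.25)(0.60) = 0.1800
  C_32 = −[(0.95)(-0.30) − (-0.25)(-0.05)] = 0.2975
  C_33 = (0.95)(0.60) − (-0.10)(-0.05) = 0.5650
det(I−A) = Σ_j (I−A)_1j·C_1j = (0.95)(0.5100) + (-0.10)(0.0650) + (-0.25)(0.0450) = 0.46675
adj(I−A) = Cᵀ =
  [ 0.5100   0.1750   0.1800]
  [ 0.0650   0.9375   0.2975]
  [ 0.0450   0.2900   0.5650]
(I − A)⁻¹ = adj(I−A) / det(I−A) ≈
  [   1.0927     0.3749     0.3856]
  [   0.1393     2.0086     0.6374]
  [   0.0964     0.6213     1.2105]
First solve x = (I − A)⁻¹ d = adj(I−A)·d / det(I−A); in particular x_W = (0.0650·60 + 0.9375·110 + 0.2975·70) / 0.46675 = 127.85 / 0.46675 ≈ 273.9154.
Intermediate flow from W to W: z_WW = a_WW · x_W = 0.40 × 127.85 / 0.46675 = 51.14 / 0.46675 ≈ 109.57.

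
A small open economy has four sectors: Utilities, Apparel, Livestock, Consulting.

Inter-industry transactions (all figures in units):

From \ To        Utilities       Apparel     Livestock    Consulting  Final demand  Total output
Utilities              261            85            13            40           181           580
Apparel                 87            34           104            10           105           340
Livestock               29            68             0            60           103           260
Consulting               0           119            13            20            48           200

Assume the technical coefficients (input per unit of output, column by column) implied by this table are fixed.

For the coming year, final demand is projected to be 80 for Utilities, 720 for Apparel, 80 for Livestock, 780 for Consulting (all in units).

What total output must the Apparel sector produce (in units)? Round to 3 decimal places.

x_A = 1537.899

Technical coefficients a_ij = z_ij / X_j:
  a_UU = 261/580 = 0.45, a_AU = 87/580 = 0.15, a_LU = 29/580 = 0.05, a_CU = 0/580 = 0.00
  a_UA = 85/340 = 0.25, a_AA = 34/340 = 0.10, a_LA = 68/340 = 0.20, a_CA = 119/340 = 0.35
  a_UL = 13/260 = 0.05, a_AL = 104/260 = 0.40, a_LL = 0/260 = 0.00, a_CL = 13/260 = 0.05
  a_UC = 40/200 = 0.20, a_AC = 10/200 = 0.05, a_LC = 60/200 = 0.30, a_CC = 20/200 = 0.10
I − A =
  [   0.55    -0.25    -0.05    -0.20]
  [  -0.15     0.90    -0.40    -0.05]
  [  -0.05    -0.20     1.00    -0.30]
  [   0.00    -0.35    -0.05     0.90]
Compute the cofactors C_ij = (−1)^(i+j)·(3×3 minor ij) of I−A; the adjugate is their transpose:
adj(I−A) = Cᵀ =
  [ 0.664500   0.307500   0.167250   0.220500]
  [ 0.150875   0.484000   0.207625   0.129625]
  [ 0.082375   0.171500   0.391625   0.158375]
  [ 0.063250   0.197750   0.102500   0.404750]
det(I−A) = Σ_j (I−A)_1j·C_1j = (0.55)(0.664500) + (-0.25)(0.150875) + (-0.05)(0.082375) + (-0.20)(0.063250) = 0.3109875
(I − A)⁻¹ = adj(I−A) / det(I−A) ≈
  [   2.1367     0.9888     0.5378     0.7090]
  [   0.4851     1.5563     0.6676     0.4168]
  [   0.2649     0.5515     1.2593     0.5093]
  [   0.2034     0.6359     0.3296     1.3015]
x = (I − A)⁻¹ d = adj(I−A)·d / det(I−A), with det(I−A) = 0.3109875:
  x_U = (0.664500·80 + 0.307500·720 + 0.167250·80 + 0.220500·780) / 0.3109875 = 459.93 / 0.3109875 ≈ 1478.934
  x_A = (0.150875·80 + 0.484000·720 + 0.207625·80 + 0.129625·780) / 0.3109875 = 478.2675 / 0.3109875 ≈ 1537.899
  x_L = (0.082375·80 + 0.171500·720 + 0.391625·80 + 0.158375·780) / 0.3109875 = 284.9325 / 0.3109875 ≈ 916.218
  x_C = (0.063250·80 + 0.197750·720 + 0.102500·80 + 0.404750·780) / 0.3109875 = 471.345 / 0.3109875 ≈ 1515.640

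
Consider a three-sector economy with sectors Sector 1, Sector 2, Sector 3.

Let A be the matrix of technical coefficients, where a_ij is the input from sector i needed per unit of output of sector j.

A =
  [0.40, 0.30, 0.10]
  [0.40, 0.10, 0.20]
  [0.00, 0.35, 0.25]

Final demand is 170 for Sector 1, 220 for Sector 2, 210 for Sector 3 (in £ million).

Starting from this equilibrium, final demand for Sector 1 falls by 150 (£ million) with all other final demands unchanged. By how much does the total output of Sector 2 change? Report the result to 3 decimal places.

Δx_2 = -173.745

I − A =
  [   0.60    -0.30    -0.10]
  [  -0.40     0.90    -0.20]
  [   0.00    -0.35     0.75]
Cofactors of I−A, C_ij = (−1)^(i+j)·(minor ij) (rows/columns in the sector order above):
  C_11 = (0.90)(0.75) − (-0.20)(-0.35) = 0.6050
  C_12 = −[(-0.40)(0.75) − (-0.20)(0.00)] = 0.3000
  C_13 = (-0.40)(-0.35) − (0.90)(0.00) = 0.1400
  C_21 = −[(-0.30)(0.75) − (-0.10)(-0.35)] = 0.2600
  C_22 = (0.60)(0.75) − (-0.10)(0.00) = 0.4500
  C_23 = −[(0.60)(-0.35) − (-0.30)(0.00)] = 0.2100
  C_31 = (-0.30)(-0.20) − (-0.10)(0.90) = 0.1500
  C_32 = −[(0.60)(-0.20) − (-0.10)(-0.40)] = 0.1600
  C_33 = (0.60)(0.90) − (-0.30)(-0.40) = 0.4200
det(I−A) = Σ_j (I−A)_1j·C_1j = (0.60)(0.6050) + (-0.30)(0.3000) + (-0.10)(0.1400) = 0.2590
adj(I−A) = Cᵀ =
  [ 0.6050   0.2600   0.1500]
  [ 0.3000   0.4500   0.1600]
  [ 0.1400   0.2100   0.4200]
(I − A)⁻¹ = adj(I−A) / det(I−A) ≈
  [   2.3359     1.0039     0.5792]
  [   1.1583     1.7375     0.6178]
  [   0.5405     0.8108     1.6216]
Δx = (I − A)⁻¹ Δd with Δd having -150 in the Sector 1 component and 0 elsewhere.
So Δx_2 = L_21 · (-150), where L_21 = adj(I−A)_21 / det(I−A) = 0.3000 / 0.2590.
Δx_2 = 0.3000 × (-150) / 0.2590 = -45.00 / 0.2590 ≈ -173.745.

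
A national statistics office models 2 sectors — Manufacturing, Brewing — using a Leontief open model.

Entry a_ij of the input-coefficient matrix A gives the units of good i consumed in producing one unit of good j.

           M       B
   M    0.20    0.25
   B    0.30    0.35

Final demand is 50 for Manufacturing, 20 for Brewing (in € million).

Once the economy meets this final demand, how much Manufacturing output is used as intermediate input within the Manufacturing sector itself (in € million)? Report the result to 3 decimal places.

I − A =
  [   0.80    -0.25]
  [  -0.30     0.65]
det(I−A) = (0.80)(0.65) − (-0.25)(-0.30) = 0.4450
adj(I−A) = [[0.65, 0.25], [0.30, 0.80]]
(I − A)⁻¹ = adj(I−A) / det(I−A) ≈
  [   1.4607     0.5618]
  [   0.6742     1.7978]
First solve x = (I − A)⁻¹ d = adj(I−A)·d / det(I−A); in particular x_M = (0.65·50 + 0.25·20) / 0.4450 = 37.50 / 0.4450 ≈ 84.26966.
Intermediate flow from M to M: z_MM = a_MM · x_M = 0.20 × 37.50 / 0.4450 = 7.50 / 0.4450 ≈ 16.854.

z_MM = 16.854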